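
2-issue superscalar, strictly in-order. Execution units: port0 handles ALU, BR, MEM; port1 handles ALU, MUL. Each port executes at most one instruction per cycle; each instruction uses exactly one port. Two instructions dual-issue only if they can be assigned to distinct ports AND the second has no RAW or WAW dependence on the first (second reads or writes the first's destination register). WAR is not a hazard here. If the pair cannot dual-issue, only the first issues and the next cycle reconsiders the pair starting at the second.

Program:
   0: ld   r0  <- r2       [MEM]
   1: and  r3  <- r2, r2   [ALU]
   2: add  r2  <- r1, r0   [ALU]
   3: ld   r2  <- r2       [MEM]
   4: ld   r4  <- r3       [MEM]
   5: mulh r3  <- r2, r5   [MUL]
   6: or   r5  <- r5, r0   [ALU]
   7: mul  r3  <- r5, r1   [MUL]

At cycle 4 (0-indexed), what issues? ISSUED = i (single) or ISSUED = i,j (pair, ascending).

0. ld;and @i0+i1  | 2-wide
1. add @i2  | RAW+WAW r2
2. ld @i3  | no-port MEM/MEM
3. ld;mulh @i4+i5  | 2-wide
4. or @i6  | RAW r5
5. mul @i7  | tail

ISSUED = 6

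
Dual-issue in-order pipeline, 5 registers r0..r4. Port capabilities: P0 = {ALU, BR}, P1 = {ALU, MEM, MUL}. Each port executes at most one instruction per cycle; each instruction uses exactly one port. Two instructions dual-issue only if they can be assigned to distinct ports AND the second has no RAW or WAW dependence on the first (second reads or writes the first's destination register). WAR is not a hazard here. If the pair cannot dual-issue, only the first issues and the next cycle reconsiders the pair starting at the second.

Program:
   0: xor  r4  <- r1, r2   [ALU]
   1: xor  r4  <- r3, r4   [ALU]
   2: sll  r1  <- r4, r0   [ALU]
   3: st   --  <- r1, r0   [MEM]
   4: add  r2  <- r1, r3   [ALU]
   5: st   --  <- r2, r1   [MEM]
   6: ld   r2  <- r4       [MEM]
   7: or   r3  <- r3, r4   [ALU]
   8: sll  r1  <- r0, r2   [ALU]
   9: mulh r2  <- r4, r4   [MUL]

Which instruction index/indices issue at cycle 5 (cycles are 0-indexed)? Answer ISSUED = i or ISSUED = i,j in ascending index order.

ISSUED = 6,7

  cy0 -> i0 (xor) RAW+WAW r4
  cy1 -> i1 (xor) RAW r4
  cy2 -> i2 (sll) RAW r1
  cy3 -> i3+i4 (st+add) 2-wide
  cy4 -> i5 (st) no-port MEM/MEM
  cy5 -> i6+i7 (ld+or) 2-wide
  cy6 -> i8+i9 (sll+mulh) 2-wide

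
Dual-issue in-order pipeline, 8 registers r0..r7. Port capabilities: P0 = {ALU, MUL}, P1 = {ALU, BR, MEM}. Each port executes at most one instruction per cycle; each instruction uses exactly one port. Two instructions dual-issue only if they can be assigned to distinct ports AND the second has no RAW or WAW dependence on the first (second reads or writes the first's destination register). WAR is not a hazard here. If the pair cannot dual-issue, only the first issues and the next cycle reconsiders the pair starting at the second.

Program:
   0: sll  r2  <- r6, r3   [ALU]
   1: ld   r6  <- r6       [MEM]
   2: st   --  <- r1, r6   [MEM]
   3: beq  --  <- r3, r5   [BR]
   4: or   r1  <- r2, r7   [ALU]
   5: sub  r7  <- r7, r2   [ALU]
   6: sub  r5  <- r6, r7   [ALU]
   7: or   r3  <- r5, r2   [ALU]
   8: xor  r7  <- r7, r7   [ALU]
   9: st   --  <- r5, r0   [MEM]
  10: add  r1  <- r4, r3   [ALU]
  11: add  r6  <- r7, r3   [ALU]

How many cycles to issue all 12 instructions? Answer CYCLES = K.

CYCLES = 8

t=0 i0+i1:sll.ALU+ld.MEM ; dual
t=1 i2:st.MEM ; no-port MEM/BR
t=2 i3+i4:beq.BR+or.ALU ; dual
t=3 i5:sub.ALU ; RAW r7
t=4 i6:sub.ALU ; RAW r5
t=5 i7+i8:or.ALU+xor.ALU ; dual
t=6 i9+i10:st.MEM+add.ALU ; dual
t=7 i11:add.ALU ; tail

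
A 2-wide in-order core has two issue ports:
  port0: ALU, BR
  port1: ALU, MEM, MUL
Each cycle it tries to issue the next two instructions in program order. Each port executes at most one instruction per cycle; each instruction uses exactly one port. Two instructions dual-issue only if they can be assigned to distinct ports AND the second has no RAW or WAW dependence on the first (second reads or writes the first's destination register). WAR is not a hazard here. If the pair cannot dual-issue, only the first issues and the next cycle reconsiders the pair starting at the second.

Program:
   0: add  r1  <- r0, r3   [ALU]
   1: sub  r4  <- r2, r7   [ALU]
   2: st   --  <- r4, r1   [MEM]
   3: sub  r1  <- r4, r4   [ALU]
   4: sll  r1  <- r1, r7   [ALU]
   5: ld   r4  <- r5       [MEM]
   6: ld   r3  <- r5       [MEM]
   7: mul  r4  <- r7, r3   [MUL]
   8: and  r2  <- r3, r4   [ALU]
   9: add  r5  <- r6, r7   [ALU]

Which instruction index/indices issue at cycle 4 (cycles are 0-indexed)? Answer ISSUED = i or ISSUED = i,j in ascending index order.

ISSUED = 7

  cy0 -> i0&i1 (add.ALU sub.ALU) pair
  cy1 -> i2&i3 (st.MEM sub.ALU) pair
  cy2 -> i4&i5 (sll.ALU ld.MEM) pair
  cy3 -> i6 (ld.MEM) no-port MEM/MUL
  cy4 -> i7 (mul.MUL) RAW r4
  cy5 -> i8&i9 (and.ALU add.ALU) pair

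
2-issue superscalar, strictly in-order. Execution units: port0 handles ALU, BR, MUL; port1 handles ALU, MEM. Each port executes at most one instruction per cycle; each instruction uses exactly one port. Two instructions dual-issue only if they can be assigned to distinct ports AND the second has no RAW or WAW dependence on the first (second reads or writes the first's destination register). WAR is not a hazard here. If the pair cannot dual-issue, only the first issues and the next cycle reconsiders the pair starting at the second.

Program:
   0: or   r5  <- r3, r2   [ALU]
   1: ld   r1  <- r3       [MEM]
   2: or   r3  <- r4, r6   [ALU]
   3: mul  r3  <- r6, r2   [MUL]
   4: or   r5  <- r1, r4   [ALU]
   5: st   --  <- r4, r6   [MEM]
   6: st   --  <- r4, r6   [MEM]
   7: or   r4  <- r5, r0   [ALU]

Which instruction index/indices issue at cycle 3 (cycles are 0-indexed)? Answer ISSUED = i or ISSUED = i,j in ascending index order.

#0 head=0: or/ld i0&i1 2-wide
#1 head=2: or i2 WAW r3
#2 head=3: mul/or i3&i4 2-wide
#3 head=5: st i5 no-port MEM/MEM
#4 head=6: st/or i6&i7 2-wide

ISSUED = 5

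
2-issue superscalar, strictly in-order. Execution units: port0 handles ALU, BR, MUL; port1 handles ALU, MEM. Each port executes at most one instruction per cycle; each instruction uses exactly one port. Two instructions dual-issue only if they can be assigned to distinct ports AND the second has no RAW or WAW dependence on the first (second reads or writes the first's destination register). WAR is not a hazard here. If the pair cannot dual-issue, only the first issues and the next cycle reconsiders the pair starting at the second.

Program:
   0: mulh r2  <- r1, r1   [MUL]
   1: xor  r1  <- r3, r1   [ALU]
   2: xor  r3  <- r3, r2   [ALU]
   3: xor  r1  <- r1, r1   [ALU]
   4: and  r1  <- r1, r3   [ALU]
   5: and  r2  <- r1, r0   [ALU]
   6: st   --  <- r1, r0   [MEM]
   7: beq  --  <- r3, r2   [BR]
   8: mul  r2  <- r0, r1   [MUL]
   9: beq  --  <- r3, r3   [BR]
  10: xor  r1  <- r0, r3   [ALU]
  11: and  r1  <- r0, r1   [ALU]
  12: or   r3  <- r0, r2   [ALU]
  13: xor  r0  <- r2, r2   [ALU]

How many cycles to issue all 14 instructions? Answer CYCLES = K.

CYCLES = 9

c0: i0&i1 mulh.MUL;xor.ALU  pair
c1: i2&i3 xor.ALU;xor.ALU  pair
c2: i4 and.ALU  RAW r1
c3: i5&i6 and.ALU;st.MEM  pair
c4: i7 beq.BR  no-port BR/MUL
c5: i8 mul.MUL  no-port MUL/BR
c6: i9&i10 beq.BR;xor.ALU  pair
c7: i11&i12 and.ALU;or.ALU  pair
c8: i13 xor.ALU  tail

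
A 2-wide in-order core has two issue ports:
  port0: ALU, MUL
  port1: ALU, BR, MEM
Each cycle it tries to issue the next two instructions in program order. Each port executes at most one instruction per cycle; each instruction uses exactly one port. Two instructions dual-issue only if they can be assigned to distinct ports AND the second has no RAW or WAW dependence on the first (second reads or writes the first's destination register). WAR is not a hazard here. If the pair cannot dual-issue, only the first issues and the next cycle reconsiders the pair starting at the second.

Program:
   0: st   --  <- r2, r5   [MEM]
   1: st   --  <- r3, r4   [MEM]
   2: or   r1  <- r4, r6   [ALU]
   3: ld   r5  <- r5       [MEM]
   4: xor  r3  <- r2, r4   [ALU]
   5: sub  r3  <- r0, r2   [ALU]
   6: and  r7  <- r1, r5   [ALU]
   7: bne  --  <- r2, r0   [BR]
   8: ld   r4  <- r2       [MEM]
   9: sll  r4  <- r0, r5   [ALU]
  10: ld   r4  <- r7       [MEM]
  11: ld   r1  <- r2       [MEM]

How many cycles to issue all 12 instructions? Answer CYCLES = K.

t=0 i0:st.MEM ; no-port MEM/MEM
t=1 i1+i2:st.MEM;or.ALU ; pair
t=2 i3+i4:ld.MEM;xor.ALU ; pair
t=3 i5+i6:sub.ALU;and.ALU ; pair
t=4 i7:bne.BR ; no-port BR/MEM
t=5 i8:ld.MEM ; WAW r4
t=6 i9:sll.ALU ; WAW r4
t=7 i10:ld.MEM ; no-port MEM/MEM
t=8 i11:ld.MEM ; tail

CYCLES = 9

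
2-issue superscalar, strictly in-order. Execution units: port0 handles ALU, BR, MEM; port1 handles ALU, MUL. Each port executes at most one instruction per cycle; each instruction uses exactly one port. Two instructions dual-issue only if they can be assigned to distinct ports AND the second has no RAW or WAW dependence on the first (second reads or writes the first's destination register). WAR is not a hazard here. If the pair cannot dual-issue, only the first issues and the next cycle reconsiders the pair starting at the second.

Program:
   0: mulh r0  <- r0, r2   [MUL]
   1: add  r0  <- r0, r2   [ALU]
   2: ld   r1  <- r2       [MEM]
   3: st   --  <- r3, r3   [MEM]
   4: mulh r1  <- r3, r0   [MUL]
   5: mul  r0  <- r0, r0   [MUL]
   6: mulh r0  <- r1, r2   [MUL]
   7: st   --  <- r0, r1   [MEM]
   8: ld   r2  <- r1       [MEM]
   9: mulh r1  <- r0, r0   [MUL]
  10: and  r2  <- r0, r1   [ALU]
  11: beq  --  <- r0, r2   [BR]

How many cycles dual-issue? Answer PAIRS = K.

#0 head=0: mulh.MUL i0 RAW+WAW r0
#1 head=1: add.ALU;ld.MEM i1&i2 pair
#2 head=3: st.MEM;mulh.MUL i3&i4 pair
#3 head=5: mul.MUL i5 no-port MUL/MUL
#4 head=6: mulh.MUL i6 RAW r0
#5 head=7: st.MEM i7 no-port MEM/MEM
#6 head=8: ld.MEM;mulh.MUL i8&i9 pair
#7 head=10: and.ALU i10 RAW r2
#8 head=11: beq.BR i11 tail

PAIRS = 3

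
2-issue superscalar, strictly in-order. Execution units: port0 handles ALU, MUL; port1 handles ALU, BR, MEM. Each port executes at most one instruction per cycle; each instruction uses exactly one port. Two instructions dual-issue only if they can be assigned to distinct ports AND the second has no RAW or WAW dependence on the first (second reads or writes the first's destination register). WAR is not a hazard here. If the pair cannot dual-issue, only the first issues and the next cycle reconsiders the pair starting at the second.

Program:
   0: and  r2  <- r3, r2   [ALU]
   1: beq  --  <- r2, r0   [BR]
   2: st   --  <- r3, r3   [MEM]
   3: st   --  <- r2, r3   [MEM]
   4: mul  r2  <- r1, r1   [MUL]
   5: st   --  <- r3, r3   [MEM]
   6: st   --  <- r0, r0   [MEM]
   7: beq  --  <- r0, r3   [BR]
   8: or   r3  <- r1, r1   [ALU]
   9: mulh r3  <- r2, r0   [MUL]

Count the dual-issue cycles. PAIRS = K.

PAIRS = 2

0. and @i0  | RAW r2
1. beq @i1  | no-port BR/MEM
2. st @i2  | no-port MEM/MEM
3. st+mul @i3,i4  | dual
4. st @i5  | no-port MEM/MEM
5. st @i6  | no-port MEM/BR
6. beq+or @i7,i8  | dual
7. mulh @i9  | tail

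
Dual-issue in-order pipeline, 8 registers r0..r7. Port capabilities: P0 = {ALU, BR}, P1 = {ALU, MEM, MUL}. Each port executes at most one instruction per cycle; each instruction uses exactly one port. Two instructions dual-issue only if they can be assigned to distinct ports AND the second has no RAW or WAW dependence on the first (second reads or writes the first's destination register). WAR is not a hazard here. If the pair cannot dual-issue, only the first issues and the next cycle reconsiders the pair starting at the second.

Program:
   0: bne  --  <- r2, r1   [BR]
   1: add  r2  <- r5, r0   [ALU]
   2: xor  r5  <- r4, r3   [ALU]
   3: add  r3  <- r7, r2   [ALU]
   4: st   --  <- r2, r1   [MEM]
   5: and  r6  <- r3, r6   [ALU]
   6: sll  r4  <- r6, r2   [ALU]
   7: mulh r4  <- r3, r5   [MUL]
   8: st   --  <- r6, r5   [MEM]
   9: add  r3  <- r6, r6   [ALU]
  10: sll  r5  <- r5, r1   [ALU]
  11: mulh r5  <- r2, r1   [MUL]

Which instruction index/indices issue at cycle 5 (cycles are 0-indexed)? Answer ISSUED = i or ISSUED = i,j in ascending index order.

ISSUED = 8,9

[0] i0+i1  bne;add  -- dual
[1] i2+i3  xor;add  -- dual
[2] i4+i5  st;and  -- dual
[3] i6  sll  -- WAW r4
[4] i7  mulh  -- no-port MUL/MEM
[5] i8+i9  st;add  -- dual
[6] i10  sll  -- WAW r5
[7] i11  mulh  -- tail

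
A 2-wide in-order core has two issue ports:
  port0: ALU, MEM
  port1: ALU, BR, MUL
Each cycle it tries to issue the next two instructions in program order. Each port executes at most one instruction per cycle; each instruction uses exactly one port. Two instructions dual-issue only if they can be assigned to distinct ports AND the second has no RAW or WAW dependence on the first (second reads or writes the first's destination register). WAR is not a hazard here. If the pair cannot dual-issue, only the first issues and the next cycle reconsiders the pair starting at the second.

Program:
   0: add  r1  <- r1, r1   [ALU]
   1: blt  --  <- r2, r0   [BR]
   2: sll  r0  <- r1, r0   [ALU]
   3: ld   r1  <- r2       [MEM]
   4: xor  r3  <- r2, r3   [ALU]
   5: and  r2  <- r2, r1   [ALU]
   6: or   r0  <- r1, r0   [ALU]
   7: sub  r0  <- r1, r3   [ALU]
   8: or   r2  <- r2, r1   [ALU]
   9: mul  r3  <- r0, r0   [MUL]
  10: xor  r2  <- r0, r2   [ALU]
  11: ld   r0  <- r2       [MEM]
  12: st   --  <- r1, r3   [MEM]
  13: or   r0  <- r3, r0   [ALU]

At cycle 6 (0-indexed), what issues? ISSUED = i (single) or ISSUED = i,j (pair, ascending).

c0: i0,i1 add.ALU/blt.BR  2-wide
c1: i2,i3 sll.ALU/ld.MEM  2-wide
c2: i4,i5 xor.ALU/and.ALU  2-wide
c3: i6 or.ALU  WAW r0
c4: i7,i8 sub.ALU/or.ALU  2-wide
c5: i9,i10 mul.MUL/xor.ALU  2-wide
c6: i11 ld.MEM  no-port MEM/MEM
c7: i12,i13 st.MEM/or.ALU  2-wide

ISSUED = 11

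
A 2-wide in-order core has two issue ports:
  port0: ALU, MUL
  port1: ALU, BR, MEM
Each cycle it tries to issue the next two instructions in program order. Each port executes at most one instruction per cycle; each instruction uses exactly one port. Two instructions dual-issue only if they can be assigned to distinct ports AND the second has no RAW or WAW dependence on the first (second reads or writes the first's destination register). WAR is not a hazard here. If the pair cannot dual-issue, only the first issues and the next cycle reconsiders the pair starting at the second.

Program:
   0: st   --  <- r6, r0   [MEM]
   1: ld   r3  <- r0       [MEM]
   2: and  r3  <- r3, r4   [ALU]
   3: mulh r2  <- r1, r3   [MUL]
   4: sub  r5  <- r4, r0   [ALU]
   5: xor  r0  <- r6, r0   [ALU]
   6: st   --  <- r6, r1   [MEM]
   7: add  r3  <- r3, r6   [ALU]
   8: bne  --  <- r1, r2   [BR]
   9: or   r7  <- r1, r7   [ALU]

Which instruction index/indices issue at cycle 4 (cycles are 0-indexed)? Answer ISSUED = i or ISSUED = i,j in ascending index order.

[0] i0  st.MEM  -- no-port MEM/MEM
[1] i1  ld.MEM  -- RAW+WAW r3
[2] i2  and.ALU  -- RAW r3
[3] i3&i4  mulh.MUL sub.ALU  -- dual
[4] i5&i6  xor.ALU st.MEM  -- dual
[5] i7&i8  add.ALU bne.BR  -- dual
[6] i9  or.ALU  -- tail

ISSUED = 5,6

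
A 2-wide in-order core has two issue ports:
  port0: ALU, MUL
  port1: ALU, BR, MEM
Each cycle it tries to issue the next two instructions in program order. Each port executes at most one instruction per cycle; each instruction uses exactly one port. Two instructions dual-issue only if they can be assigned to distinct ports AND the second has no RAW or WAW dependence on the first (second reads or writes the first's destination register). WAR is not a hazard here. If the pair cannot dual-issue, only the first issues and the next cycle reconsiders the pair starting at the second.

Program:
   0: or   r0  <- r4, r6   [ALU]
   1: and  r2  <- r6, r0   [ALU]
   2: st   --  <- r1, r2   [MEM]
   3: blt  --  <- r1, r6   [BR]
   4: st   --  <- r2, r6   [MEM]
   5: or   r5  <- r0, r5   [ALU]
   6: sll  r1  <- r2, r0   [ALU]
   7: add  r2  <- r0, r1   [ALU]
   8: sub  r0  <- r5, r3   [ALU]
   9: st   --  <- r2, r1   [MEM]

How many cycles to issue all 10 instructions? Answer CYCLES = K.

CYCLES = 8

0. or @i0  | RAW r0
1. and @i1  | RAW r2
2. st @i2  | no-port MEM/BR
3. blt @i3  | no-port BR/MEM
4. st;or @i4+i5  | 2-wide
5. sll @i6  | RAW r1
6. add;sub @i7+i8  | 2-wide
7. st @i9  | tail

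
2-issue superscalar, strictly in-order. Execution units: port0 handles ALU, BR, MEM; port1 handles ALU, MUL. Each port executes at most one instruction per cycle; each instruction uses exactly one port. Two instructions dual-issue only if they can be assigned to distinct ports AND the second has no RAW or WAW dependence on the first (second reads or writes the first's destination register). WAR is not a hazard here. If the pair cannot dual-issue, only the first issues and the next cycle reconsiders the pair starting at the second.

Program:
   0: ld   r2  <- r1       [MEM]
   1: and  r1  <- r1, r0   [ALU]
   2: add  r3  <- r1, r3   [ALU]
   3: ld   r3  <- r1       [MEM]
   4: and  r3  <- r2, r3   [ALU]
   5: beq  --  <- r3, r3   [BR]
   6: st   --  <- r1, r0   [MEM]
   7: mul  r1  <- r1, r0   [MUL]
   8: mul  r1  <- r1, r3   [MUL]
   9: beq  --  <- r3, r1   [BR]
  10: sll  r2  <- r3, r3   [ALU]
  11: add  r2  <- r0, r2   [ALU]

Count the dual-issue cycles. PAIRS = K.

PAIRS = 3

  cy0 -> i0,i1 (ld/and) dual
  cy1 -> i2 (add) WAW r3
  cy2 -> i3 (ld) RAW+WAW r3
  cy3 -> i4 (and) RAW r3
  cy4 -> i5 (beq) no-port BR/MEM
  cy5 -> i6,i7 (st/mul) dual
  cy6 -> i8 (mul) RAW r1
  cy7 -> i9,i10 (beq/sll) dual
  cy8 -> i11 (add) tail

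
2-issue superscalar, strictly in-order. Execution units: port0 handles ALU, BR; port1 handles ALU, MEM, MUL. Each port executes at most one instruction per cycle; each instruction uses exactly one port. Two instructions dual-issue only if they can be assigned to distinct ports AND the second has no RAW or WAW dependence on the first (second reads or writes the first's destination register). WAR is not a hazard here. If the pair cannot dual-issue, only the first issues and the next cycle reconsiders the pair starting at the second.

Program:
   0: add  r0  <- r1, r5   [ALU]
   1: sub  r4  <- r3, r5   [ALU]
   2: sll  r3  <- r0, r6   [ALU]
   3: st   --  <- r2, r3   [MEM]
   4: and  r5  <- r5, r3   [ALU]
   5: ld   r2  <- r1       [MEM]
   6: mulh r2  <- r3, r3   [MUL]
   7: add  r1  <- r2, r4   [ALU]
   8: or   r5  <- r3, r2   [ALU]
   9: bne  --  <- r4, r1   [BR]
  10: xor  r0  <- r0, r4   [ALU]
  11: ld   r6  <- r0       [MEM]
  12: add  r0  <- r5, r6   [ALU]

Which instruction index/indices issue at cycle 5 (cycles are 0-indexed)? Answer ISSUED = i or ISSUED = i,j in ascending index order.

ISSUED = 7,8

t=0 i0/i1:add/sub ; 2-wide
t=1 i2:sll ; RAW r3
t=2 i3/i4:st/and ; 2-wide
t=3 i5:ld ; no-port MEM/MUL
t=4 i6:mulh ; RAW r2
t=5 i7/i8:add/or ; 2-wide
t=6 i9/i10:bne/xor ; 2-wide
t=7 i11:ld ; RAW r6
t=8 i12:add ; tail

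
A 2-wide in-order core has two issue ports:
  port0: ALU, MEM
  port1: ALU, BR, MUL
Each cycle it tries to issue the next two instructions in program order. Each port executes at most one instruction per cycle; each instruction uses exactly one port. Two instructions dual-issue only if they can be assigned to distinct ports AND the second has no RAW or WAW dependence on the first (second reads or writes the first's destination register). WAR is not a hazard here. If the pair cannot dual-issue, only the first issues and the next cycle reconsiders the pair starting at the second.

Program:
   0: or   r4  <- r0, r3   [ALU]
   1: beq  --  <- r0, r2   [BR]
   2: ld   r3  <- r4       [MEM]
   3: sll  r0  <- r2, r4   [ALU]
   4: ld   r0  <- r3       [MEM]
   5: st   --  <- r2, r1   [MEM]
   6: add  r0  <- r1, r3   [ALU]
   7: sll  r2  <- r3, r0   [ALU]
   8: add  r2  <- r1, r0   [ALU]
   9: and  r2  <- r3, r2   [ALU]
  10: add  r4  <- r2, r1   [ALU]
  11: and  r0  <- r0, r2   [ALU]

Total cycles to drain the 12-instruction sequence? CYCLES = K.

CYCLES = 8

c0: i0/i1 or/beq  pair
c1: i2/i3 ld/sll  pair
c2: i4 ld  no-port MEM/MEM
c3: i5/i6 st/add  pair
c4: i7 sll  WAW r2
c5: i8 add  RAW+WAW r2
c6: i9 and  RAW r2
c7: i10/i11 add/and  pair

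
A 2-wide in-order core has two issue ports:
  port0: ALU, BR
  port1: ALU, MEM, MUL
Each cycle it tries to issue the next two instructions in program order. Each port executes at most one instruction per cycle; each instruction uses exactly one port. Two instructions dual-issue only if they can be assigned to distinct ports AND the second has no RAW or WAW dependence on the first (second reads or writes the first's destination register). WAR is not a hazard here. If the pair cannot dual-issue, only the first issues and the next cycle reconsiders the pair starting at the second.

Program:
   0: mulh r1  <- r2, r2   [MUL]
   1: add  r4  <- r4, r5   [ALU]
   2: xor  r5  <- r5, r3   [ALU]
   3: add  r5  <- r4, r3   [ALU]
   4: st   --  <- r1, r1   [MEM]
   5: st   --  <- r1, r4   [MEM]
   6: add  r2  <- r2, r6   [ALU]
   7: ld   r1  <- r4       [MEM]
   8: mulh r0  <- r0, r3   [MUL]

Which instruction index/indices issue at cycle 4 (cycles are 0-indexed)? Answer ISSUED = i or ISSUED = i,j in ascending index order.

  cy0 -> i0+i1 (mulh+add) 2-wide
  cy1 -> i2 (xor) WAW r5
  cy2 -> i3+i4 (add+st) 2-wide
  cy3 -> i5+i6 (st+add) 2-wide
  cy4 -> i7 (ld) no-port MEM/MUL
  cy5 -> i8 (mulh) tail

ISSUED = 7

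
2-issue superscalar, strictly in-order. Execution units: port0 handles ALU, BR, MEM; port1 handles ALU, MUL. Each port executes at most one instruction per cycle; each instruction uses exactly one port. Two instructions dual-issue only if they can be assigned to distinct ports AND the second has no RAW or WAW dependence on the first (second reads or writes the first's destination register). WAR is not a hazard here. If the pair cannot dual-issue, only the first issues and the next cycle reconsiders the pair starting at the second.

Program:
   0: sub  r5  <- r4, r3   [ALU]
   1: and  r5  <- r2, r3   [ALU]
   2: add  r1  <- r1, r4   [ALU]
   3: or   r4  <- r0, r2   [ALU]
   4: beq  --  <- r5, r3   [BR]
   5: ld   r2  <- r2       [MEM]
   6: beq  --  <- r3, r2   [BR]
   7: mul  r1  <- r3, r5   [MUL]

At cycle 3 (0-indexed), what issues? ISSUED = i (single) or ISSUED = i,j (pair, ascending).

ISSUED = 5

[0] i0  sub.ALU  -- WAW r5
[1] i1&i2  and.ALU;add.ALU  -- dual
[2] i3&i4  or.ALU;beq.BR  -- dual
[3] i5  ld.MEM  -- no-port MEM/BR
[4] i6&i7  beq.BR;mul.MUL  -- dual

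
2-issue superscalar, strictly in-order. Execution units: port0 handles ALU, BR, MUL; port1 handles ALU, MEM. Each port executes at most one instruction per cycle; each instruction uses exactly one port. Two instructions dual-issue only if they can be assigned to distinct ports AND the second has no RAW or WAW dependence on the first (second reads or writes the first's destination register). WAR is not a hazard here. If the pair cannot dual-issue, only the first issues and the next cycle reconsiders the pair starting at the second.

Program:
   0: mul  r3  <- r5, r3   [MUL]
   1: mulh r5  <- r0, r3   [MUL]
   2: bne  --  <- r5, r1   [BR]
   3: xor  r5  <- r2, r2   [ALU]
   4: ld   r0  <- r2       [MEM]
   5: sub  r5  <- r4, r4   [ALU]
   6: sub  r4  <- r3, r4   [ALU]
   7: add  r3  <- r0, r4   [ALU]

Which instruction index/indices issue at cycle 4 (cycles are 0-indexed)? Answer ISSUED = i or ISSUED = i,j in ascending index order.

ISSUED = 6

  cy0 -> i0 (mul.MUL) no-port MUL/MUL
  cy1 -> i1 (mulh.MUL) no-port MUL/BR
  cy2 -> i2/i3 (bne.BR xor.ALU) 2-wide
  cy3 -> i4/i5 (ld.MEM sub.ALU) 2-wide
  cy4 -> i6 (sub.ALU) RAW r4
  cy5 -> i7 (add.ALU) tail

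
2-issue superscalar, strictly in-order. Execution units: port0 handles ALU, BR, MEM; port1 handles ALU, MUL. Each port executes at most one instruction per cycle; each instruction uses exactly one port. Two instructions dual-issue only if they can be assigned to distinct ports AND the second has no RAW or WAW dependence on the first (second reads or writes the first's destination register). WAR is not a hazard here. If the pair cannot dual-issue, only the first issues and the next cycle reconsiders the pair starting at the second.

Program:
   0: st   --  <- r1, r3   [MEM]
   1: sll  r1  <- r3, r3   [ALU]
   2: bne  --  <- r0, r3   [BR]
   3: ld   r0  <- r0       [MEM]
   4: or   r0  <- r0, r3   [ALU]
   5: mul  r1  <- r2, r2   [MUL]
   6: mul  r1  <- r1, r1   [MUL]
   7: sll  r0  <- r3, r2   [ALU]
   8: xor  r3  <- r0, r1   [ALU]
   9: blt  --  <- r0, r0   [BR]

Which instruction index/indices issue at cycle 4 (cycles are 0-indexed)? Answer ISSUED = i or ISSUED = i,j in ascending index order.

#0 head=0: st.MEM sll.ALU i0+i1 dual
#1 head=2: bne.BR i2 no-port BR/MEM
#2 head=3: ld.MEM i3 RAW+WAW r0
#3 head=4: or.ALU mul.MUL i4+i5 dual
#4 head=6: mul.MUL sll.ALU i6+i7 dual
#5 head=8: xor.ALU blt.BR i8+i9 dual

ISSUED = 6,7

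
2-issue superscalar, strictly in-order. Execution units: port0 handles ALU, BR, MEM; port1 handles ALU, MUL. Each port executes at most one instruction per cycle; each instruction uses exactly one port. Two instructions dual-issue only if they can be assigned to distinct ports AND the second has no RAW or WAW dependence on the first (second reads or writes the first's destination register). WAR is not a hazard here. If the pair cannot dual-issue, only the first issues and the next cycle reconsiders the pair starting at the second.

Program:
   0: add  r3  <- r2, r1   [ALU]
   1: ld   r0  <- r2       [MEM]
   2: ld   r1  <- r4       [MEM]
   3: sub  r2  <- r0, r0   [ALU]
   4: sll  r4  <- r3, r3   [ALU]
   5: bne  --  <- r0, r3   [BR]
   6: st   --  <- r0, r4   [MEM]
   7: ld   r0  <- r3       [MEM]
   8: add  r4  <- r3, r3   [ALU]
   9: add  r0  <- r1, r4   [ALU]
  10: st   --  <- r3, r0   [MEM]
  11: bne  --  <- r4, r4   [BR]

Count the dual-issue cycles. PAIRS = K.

c0: i0/i1 add+ld  pair
c1: i2/i3 ld+sub  pair
c2: i4/i5 sll+bne  pair
c3: i6 st  no-port MEM/MEM
c4: i7/i8 ld+add  pair
c5: i9 add  RAW r0
c6: i10 st  no-port MEM/BR
c7: i11 bne  tail

PAIRS = 4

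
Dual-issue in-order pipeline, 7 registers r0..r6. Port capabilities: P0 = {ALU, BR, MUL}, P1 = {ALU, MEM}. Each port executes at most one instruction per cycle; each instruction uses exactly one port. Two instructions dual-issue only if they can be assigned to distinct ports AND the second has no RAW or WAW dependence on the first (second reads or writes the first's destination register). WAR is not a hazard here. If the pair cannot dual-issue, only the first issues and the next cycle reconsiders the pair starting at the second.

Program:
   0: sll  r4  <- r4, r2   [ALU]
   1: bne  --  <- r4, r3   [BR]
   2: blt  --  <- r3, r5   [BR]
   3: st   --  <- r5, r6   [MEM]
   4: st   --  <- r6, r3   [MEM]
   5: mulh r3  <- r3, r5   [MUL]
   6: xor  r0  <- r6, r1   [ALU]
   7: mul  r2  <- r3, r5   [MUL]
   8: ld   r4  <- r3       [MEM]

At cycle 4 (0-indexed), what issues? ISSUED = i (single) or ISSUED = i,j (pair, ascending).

ISSUED = 6,7

0. sll.ALU @i0  | RAW r4
1. bne.BR @i1  | no-port BR/BR
2. blt.BR st.MEM @i2&i3  | pair
3. st.MEM mulh.MUL @i4&i5  | pair
4. xor.ALU mul.MUL @i6&i7  | pair
5. ld.MEM @i8  | tail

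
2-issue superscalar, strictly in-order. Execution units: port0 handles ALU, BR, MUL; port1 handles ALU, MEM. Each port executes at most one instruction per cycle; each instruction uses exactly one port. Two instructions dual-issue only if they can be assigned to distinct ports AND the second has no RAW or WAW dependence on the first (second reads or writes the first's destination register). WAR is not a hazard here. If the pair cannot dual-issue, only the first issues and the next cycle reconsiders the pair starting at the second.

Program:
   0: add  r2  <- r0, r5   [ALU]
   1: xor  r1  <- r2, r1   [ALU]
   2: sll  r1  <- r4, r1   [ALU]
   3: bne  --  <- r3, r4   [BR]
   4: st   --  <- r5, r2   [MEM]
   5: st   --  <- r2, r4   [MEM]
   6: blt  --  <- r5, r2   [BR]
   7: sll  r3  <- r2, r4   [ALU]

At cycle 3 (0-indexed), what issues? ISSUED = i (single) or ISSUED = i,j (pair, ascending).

ISSUED = 4

[0] i0  add.ALU  -- RAW r2
[1] i1  xor.ALU  -- RAW+WAW r1
[2] i2&i3  sll.ALU;bne.BR  -- pair
[3] i4  st.MEM  -- no-port MEM/MEM
[4] i5&i6  st.MEM;blt.BR  -- pair
[5] i7  sll.ALU  -- tail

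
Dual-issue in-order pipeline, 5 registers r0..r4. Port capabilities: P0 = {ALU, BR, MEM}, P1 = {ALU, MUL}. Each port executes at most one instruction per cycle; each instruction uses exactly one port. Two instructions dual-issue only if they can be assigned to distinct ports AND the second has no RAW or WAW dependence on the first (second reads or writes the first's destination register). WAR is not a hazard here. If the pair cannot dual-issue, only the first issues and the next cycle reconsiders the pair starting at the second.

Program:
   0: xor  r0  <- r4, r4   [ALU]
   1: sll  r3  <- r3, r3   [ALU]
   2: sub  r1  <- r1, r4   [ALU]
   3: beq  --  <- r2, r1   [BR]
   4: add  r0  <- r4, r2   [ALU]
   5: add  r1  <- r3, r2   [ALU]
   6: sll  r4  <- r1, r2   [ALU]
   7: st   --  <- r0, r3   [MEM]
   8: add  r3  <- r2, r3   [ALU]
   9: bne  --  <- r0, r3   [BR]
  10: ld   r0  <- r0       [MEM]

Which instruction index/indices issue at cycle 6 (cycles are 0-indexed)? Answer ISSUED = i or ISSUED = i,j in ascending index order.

ISSUED = 9

[0] i0,i1  xor.ALU;sll.ALU  -- 2-wide
[1] i2  sub.ALU  -- RAW r1
[2] i3,i4  beq.BR;add.ALU  -- 2-wide
[3] i5  add.ALU  -- RAW r1
[4] i6,i7  sll.ALU;st.MEM  -- 2-wide
[5] i8  add.ALU  -- RAW r3
[6] i9  bne.BR  -- no-port BR/MEM
[7] i10  ld.MEM  -- tail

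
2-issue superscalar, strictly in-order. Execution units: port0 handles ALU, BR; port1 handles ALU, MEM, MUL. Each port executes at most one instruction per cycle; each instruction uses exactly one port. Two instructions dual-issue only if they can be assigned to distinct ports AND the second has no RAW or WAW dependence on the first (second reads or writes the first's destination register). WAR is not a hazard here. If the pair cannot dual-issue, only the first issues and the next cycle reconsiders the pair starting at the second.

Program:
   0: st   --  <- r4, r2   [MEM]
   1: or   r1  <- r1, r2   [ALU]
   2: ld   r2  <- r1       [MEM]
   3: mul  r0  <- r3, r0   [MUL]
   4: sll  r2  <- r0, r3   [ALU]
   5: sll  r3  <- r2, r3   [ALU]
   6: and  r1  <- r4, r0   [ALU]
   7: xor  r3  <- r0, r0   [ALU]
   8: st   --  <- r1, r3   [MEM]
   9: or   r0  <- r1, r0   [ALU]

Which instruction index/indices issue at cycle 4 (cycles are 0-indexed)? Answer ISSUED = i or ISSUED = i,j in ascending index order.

ISSUED = 5,6

[0] i0,i1  st.MEM;or.ALU  -- 2-wide
[1] i2  ld.MEM  -- no-port MEM/MUL
[2] i3  mul.MUL  -- RAW r0
[3] i4  sll.ALU  -- RAW r2
[4] i5,i6  sll.ALU;and.ALU  -- 2-wide
[5] i7  xor.ALU  -- RAW r3
[6] i8,i9  st.MEM;or.ALU  -- 2-wide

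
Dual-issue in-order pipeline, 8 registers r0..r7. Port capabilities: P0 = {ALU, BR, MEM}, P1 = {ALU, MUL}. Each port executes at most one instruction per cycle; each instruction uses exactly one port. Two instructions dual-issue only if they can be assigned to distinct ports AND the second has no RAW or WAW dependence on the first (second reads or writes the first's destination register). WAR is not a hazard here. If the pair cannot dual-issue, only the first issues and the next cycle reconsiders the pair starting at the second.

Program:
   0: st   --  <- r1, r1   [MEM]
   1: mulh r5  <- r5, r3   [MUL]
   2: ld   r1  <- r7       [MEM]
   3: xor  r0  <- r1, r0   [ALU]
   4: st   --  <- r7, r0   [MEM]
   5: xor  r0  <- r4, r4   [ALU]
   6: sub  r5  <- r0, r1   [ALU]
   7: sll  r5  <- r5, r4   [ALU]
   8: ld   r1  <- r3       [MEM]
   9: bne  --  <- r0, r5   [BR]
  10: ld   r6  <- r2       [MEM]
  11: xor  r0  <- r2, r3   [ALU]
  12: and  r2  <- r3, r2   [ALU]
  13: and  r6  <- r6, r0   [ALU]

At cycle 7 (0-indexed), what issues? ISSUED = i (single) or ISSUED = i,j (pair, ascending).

#0 head=0: st;mulh i0+i1 pair
#1 head=2: ld i2 RAW r1
#2 head=3: xor i3 RAW r0
#3 head=4: st;xor i4+i5 pair
#4 head=6: sub i6 RAW+WAW r5
#5 head=7: sll;ld i7+i8 pair
#6 head=9: bne i9 no-port BR/MEM
#7 head=10: ld;xor i10+i11 pair
#8 head=12: and;and i12+i13 pair

ISSUED = 10,11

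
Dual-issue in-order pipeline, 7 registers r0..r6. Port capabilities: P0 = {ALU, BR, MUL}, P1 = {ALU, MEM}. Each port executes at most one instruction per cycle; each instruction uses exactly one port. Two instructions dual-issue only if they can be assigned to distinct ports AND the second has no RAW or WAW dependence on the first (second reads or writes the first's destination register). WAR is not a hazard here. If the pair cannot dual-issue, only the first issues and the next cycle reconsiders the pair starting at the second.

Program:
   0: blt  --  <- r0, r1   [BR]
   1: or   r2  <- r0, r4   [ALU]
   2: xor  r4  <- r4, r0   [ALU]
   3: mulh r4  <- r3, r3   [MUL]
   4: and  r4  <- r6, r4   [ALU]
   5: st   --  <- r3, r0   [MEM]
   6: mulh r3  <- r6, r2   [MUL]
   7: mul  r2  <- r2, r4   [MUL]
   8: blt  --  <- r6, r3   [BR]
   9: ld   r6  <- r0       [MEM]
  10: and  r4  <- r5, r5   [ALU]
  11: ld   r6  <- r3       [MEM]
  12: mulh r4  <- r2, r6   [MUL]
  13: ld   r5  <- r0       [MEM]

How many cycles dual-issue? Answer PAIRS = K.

c0: i0,i1 blt/or  dual
c1: i2 xor  WAW r4
c2: i3 mulh  RAW+WAW r4
c3: i4,i5 and/st  dual
c4: i6 mulh  no-port MUL/MUL
c5: i7 mul  no-port MUL/BR
c6: i8,i9 blt/ld  dual
c7: i10,i11 and/ld  dual
c8: i12,i13 mulh/ld  dual

PAIRS = 5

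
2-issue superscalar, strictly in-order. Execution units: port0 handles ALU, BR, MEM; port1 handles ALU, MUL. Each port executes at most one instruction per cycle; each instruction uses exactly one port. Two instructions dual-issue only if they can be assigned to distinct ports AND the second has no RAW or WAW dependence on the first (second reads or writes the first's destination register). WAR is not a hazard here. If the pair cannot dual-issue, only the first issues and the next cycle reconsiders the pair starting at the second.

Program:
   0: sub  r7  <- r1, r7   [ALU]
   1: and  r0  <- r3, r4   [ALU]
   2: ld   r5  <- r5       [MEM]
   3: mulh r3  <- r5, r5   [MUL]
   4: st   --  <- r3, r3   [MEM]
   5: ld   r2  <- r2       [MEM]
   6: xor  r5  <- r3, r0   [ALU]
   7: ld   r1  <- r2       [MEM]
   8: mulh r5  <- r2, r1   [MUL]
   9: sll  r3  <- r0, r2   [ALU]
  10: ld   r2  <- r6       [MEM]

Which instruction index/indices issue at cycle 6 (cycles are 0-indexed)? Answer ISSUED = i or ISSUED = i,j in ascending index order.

t=0 i0&i1:sub.ALU;and.ALU ; pair
t=1 i2:ld.MEM ; RAW r5
t=2 i3:mulh.MUL ; RAW r3
t=3 i4:st.MEM ; no-port MEM/MEM
t=4 i5&i6:ld.MEM;xor.ALU ; pair
t=5 i7:ld.MEM ; RAW r1
t=6 i8&i9:mulh.MUL;sll.ALU ; pair
t=7 i10:ld.MEM ; tail

ISSUED = 8,9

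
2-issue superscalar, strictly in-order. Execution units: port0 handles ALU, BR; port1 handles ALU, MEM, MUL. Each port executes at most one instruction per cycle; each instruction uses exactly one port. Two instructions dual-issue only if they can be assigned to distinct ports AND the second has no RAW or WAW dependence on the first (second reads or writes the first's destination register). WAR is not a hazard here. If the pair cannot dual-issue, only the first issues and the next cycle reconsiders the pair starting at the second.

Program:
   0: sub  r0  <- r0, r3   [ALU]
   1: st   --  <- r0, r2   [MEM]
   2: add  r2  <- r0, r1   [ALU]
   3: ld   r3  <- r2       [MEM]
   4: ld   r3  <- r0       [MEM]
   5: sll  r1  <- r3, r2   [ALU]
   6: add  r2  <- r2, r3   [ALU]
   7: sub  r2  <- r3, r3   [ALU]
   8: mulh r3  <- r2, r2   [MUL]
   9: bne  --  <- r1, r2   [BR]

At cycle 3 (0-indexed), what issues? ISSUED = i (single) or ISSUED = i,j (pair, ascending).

ISSUED = 4

c0: i0 sub  RAW r0
c1: i1/i2 st;add  2-wide
c2: i3 ld  no-port MEM/MEM
c3: i4 ld  RAW r3
c4: i5/i6 sll;add  2-wide
c5: i7 sub  RAW r2
c6: i8/i9 mulh;bne  2-wide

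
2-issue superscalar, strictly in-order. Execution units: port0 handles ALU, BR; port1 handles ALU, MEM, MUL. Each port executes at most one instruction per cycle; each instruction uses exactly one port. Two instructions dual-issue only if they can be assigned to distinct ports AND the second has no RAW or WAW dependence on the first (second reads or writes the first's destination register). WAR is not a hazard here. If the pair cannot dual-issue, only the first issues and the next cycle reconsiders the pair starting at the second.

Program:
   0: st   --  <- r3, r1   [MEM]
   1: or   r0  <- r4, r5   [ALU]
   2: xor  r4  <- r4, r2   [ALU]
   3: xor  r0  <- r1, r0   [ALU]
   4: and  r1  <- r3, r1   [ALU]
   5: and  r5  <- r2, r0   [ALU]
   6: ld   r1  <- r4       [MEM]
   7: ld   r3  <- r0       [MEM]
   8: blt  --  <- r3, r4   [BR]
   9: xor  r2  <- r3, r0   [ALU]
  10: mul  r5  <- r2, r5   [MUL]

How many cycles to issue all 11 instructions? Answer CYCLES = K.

CYCLES = 7

t=0 i0+i1:st+or ; pair
t=1 i2+i3:xor+xor ; pair
t=2 i4+i5:and+and ; pair
t=3 i6:ld ; no-port MEM/MEM
t=4 i7:ld ; RAW r3
t=5 i8+i9:blt+xor ; pair
t=6 i10:mul ; tail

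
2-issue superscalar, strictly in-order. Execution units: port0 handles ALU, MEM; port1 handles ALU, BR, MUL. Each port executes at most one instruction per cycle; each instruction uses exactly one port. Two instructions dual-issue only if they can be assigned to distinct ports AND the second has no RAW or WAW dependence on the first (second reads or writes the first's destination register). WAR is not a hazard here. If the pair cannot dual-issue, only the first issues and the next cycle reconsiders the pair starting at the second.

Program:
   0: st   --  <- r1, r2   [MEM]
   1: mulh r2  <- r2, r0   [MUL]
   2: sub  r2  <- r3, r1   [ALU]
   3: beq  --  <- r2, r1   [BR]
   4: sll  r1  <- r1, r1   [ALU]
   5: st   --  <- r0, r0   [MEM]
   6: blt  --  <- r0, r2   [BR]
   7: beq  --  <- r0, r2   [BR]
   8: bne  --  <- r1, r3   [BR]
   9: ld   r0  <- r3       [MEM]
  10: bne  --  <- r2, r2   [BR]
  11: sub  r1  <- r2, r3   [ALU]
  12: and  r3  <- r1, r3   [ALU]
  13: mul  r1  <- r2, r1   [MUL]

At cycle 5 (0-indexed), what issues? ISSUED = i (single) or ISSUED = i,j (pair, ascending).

ISSUED = 8,9

  cy0 -> i0&i1 (st.MEM+mulh.MUL) pair
  cy1 -> i2 (sub.ALU) RAW r2
  cy2 -> i3&i4 (beq.BR+sll.ALU) pair
  cy3 -> i5&i6 (st.MEM+blt.BR) pair
  cy4 -> i7 (beq.BR) no-port BR/BR
  cy5 -> i8&i9 (bne.BR+ld.MEM) pair
  cy6 -> i10&i11 (bne.BR+sub.ALU) pair
  cy7 -> i12&i13 (and.ALU+mul.MUL) pair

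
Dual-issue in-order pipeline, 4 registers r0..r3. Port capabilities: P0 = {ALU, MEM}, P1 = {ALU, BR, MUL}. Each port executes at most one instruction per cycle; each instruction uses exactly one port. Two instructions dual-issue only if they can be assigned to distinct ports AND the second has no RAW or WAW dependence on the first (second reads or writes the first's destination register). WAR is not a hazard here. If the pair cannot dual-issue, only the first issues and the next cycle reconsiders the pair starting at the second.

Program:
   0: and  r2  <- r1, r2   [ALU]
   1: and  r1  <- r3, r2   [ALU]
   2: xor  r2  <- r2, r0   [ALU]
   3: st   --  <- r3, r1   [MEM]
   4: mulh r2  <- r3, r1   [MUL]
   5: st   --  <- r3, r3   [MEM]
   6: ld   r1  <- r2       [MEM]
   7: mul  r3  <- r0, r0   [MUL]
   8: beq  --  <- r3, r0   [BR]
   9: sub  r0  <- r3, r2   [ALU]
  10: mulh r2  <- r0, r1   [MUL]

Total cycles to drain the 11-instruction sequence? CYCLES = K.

t=0 i0:and ; RAW r2
t=1 i1+i2:and+xor ; dual
t=2 i3+i4:st+mulh ; dual
t=3 i5:st ; no-port MEM/MEM
t=4 i6+i7:ld+mul ; dual
t=5 i8+i9:beq+sub ; dual
t=6 i10:mulh ; tail

CYCLES = 7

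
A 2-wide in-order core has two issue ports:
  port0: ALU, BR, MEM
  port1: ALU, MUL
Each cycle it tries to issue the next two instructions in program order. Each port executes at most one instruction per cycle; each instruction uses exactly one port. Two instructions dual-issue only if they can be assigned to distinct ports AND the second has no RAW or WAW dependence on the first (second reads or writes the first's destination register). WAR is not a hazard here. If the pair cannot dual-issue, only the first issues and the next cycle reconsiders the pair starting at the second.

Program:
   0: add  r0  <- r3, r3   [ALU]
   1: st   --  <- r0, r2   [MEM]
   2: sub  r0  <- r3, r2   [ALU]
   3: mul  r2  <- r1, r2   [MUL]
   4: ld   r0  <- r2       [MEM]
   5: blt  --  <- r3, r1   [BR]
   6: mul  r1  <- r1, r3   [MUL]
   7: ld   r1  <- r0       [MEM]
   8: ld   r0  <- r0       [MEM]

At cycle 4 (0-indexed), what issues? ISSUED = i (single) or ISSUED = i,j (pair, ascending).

ISSUED = 5,6

0. add @i0  | RAW r0
1. st sub @i1&i2  | pair
2. mul @i3  | RAW r2
3. ld @i4  | no-port MEM/BR
4. blt mul @i5&i6  | pair
5. ld @i7  | no-port MEM/MEM
6. ld @i8  | tail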